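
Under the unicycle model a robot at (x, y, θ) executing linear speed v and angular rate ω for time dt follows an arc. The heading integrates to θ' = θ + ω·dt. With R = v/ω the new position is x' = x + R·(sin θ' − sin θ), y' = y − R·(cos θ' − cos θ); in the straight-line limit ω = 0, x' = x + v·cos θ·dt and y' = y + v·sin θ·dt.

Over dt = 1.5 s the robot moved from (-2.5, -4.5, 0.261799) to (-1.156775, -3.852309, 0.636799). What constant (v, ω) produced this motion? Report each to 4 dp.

v = 1.0000, ω = 0.2500

Δθ = 0.636799 − 0.261799 = 0.375000
ω = Δθ/dt = 0.375000/1.5 = 0.2500
R = Δx/(sin θ' − sin θ) = 4.0000
v = R·ω = 4.0000·0.2500 = 1.0000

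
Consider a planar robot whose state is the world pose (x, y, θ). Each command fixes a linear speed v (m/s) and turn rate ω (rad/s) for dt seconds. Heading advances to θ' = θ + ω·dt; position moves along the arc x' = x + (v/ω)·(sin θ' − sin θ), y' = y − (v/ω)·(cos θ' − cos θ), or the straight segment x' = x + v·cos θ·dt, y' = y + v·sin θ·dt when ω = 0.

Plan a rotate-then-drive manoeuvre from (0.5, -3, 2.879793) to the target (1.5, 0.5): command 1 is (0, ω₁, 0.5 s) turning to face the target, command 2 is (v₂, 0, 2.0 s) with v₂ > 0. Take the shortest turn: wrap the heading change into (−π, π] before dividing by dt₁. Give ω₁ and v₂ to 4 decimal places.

heading to target = atan2(0.5−-3, 1.5−0.5) = 1.2925
Δθ = wrap(1.2925 − 2.8798) = -1.5873; ω₁ = Δθ/dt₁ = -3.1746
distance = √((1.5−0.5)² + (0.5−-3)²) = 3.6401; v₂ = distance/dt₂ = 1.8200

ω₁ = -3.1746, v₂ = 1.8200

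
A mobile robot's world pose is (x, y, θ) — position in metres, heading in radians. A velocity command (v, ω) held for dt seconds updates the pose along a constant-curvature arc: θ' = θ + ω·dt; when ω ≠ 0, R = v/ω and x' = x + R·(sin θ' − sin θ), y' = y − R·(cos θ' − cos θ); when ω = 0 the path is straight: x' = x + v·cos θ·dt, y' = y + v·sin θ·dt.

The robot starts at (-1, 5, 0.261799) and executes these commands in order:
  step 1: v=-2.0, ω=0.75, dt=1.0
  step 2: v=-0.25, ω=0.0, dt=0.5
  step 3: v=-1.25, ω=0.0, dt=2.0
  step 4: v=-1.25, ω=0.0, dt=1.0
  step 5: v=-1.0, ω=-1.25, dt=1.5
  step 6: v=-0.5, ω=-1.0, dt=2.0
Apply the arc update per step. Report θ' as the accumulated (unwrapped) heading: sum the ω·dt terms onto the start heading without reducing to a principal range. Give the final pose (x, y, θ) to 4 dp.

step 1: θ'=1.0118 (R=-2.6667) → pose (-2.5706, 3.8384, 1.0118)
step 2: θ'=1.0118 (straight) → pose (-2.6369, 3.7325, 1.0118)
step 3: θ'=1.0118 (straight) → pose (-3.9627, 1.6130, 1.0118)
step 4: θ'=1.0118 (straight) → pose (-4.6256, 0.5533, 1.0118)
step 5: θ'=-0.8632 (R=0.8000) → pose (-5.9118, 0.4575, -0.8632)
step 6: θ'=-2.8632 (R=0.5000) → pose (-5.6692, 1.2633, -2.8632)

(-5.6692, 1.2633, -2.8632)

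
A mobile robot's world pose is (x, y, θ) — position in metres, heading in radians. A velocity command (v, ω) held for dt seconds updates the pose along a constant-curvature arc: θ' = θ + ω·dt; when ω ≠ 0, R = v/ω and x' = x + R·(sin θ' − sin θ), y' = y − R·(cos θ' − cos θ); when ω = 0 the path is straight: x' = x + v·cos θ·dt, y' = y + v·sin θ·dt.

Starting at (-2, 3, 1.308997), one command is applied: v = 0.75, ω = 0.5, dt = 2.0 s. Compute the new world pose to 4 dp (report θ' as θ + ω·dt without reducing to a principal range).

(-2.3394, 4.3977, 2.3090)

θ' = 1.3090 + 0.5·2.0 = 2.3090
R = v/ω = 0.75/0.5 = 1.5000
x' = -2 + 1.5000·(sin 2.3090 − sin 1.3090) = -2.3394
y' = 3 − 1.5000·(cos 2.3090 − cos 1.3090) = 4.3977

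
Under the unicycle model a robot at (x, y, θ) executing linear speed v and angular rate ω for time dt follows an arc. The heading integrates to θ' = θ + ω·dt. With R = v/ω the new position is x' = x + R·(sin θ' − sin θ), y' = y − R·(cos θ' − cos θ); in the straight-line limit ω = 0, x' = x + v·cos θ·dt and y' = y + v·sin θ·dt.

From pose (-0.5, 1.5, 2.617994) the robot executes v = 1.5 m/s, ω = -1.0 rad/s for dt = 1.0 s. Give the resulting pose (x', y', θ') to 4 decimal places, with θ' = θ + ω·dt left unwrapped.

(-1.2483, 2.7283, 1.6180)

θ' = 2.6180 + -1.0·1.0 = 1.6180
R = v/ω = 1.5/-1.0 = -1.5000
x' = -0.5 + -1.5000·(sin 1.6180 − sin 2.6180) = -1.2483
y' = 1.5 − -1.5000·(cos 1.6180 − cos 2.6180) = 2.7283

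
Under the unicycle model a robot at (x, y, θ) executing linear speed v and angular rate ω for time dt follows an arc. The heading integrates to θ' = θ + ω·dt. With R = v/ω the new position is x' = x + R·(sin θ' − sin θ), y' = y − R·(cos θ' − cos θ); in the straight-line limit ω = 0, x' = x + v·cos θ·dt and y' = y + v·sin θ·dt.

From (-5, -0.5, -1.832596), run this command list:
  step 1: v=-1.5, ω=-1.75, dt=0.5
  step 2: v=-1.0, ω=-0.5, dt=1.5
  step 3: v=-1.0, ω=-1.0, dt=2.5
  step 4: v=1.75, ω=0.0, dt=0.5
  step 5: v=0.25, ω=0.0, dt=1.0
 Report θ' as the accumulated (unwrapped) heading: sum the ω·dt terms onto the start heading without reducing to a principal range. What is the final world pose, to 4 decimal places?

(-1.9950, -1.3959, -5.9576)

step 1: θ'=-2.7076 (R=0.8571) → pose (-4.5325, 0.0558, -2.7076)
step 2: θ'=-3.4576 (R=2.0000) → pose (-3.0700, 0.1422, -3.4576)
step 3: θ'=-5.9576 (R=1.0000) → pose (-3.0609, -1.7557, -5.9576)
step 4: θ'=-5.9576 (straight) → pose (-2.2318, -1.4758, -5.9576)
step 5: θ'=-5.9576 (straight) → pose (-1.9950, -1.3959, -5.9576)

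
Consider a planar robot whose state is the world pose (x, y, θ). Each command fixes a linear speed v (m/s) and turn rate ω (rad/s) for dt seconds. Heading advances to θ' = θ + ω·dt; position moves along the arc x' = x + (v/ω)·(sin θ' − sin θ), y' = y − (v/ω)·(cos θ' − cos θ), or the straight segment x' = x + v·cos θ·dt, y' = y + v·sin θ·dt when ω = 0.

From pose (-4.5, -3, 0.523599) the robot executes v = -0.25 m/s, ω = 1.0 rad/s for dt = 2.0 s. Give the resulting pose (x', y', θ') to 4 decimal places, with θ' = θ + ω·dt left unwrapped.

θ' = 0.5236 + 1.0·2.0 = 2.5236
R = v/ω = -0.25/1.0 = -0.2500
x' = -4.5 + -0.2500·(sin 2.5236 − sin 0.5236) = -4.5199
y' = -3 − -0.2500·(cos 2.5236 − cos 0.5236) = -3.4203

(-4.5199, -3.4203, 2.5236)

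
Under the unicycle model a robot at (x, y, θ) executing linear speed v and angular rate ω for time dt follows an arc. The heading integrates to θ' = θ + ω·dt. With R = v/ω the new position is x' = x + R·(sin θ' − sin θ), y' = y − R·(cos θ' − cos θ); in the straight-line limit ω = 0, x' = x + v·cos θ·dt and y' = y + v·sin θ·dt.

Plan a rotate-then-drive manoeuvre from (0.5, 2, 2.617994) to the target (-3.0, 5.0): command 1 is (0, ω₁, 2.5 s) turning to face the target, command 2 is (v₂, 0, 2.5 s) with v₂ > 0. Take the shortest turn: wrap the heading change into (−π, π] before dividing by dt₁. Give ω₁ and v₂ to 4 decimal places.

heading to target = atan2(5−2, -3−0.5) = 2.4330
Δθ = wrap(2.4330 − 2.6180) = -0.1850; ω₁ = Δθ/dt₁ = -0.0740
distance = √((-3−0.5)² + (5−2)²) = 4.6098; v₂ = distance/dt₂ = 1.8439

ω₁ = -0.0740, v₂ = 1.8439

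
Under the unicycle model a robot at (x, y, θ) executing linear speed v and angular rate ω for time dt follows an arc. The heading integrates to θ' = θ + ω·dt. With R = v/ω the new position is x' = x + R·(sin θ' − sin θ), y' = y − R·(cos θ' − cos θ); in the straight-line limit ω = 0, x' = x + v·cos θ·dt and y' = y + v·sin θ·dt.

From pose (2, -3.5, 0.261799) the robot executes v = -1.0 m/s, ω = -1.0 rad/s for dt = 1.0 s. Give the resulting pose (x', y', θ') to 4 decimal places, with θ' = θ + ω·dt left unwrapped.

θ' = 0.2618 + -1.0·1.0 = -0.7382
R = v/ω = -1.0/-1.0 = 1.0000
x' = 2 + 1.0000·(sin -0.7382 − sin 0.2618) = 1.0682
y' = -3.5 − 1.0000·(cos -0.7382 − cos 0.2618) = -3.2738

(1.0682, -3.2738, -0.7382)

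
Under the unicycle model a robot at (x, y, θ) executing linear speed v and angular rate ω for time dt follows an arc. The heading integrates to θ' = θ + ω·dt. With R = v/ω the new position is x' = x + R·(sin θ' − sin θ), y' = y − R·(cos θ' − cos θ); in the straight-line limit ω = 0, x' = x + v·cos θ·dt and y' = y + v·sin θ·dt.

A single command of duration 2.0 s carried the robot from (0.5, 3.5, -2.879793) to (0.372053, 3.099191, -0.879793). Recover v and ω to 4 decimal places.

v = 0.2500, ω = 1.0000

Δθ = -0.879793 − -2.879793 = 2.000000
ω = Δθ/dt = 2.000000/2.0 = 1.0000
R = −Δy/(cos θ' − cos θ) = 0.2500
v = R·ω = 0.2500·1.0000 = 0.2500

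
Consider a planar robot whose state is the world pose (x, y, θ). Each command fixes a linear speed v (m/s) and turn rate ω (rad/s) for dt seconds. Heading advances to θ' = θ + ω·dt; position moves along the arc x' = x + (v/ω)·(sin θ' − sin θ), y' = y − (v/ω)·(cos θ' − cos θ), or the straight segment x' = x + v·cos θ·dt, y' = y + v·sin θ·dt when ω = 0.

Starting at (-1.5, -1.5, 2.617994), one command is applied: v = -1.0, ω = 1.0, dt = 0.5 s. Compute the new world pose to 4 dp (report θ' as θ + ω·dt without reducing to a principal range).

θ' = 2.6180 + 1.0·0.5 = 3.1180
R = v/ω = -1.0/1.0 = -1.0000
x' = -1.5 + -1.0000·(sin 3.1180 − sin 2.6180) = -1.0236
y' = -1.5 − -1.0000·(cos 3.1180 − cos 2.6180) = -1.6337

(-1.0236, -1.6337, 3.1180)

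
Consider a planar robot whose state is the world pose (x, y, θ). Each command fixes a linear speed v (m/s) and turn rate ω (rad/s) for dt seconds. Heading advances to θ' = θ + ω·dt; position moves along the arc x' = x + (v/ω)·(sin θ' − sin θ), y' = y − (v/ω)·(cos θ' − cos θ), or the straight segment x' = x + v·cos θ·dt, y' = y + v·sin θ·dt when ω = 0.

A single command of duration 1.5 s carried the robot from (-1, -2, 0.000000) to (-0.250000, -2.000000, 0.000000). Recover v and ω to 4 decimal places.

v = 0.5000, ω = 0.0000

Δθ = 0.000000 − 0.000000 = 0.000000
ω = Δθ/dt = 0.000000/1.5 = 0.0000
ω = 0 → v = (Δx·cos θ + Δy·sin θ)/dt = 0.5000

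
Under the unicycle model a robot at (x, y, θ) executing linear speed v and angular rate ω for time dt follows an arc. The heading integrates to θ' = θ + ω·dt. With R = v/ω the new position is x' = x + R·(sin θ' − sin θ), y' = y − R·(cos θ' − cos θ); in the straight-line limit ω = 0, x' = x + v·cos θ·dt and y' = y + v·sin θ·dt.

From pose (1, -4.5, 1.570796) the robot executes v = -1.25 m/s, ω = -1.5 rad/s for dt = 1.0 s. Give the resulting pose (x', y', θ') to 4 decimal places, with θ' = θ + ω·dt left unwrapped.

(0.2256, -5.3312, 0.0708)

θ' = 1.5708 + -1.5·1.0 = 0.0708
R = v/ω = -1.25/-1.5 = 0.8333
x' = 1 + 0.8333·(sin 0.0708 − sin 1.5708) = 0.2256
y' = -4.5 − 0.8333·(cos 0.0708 − cos 1.5708) = -5.3312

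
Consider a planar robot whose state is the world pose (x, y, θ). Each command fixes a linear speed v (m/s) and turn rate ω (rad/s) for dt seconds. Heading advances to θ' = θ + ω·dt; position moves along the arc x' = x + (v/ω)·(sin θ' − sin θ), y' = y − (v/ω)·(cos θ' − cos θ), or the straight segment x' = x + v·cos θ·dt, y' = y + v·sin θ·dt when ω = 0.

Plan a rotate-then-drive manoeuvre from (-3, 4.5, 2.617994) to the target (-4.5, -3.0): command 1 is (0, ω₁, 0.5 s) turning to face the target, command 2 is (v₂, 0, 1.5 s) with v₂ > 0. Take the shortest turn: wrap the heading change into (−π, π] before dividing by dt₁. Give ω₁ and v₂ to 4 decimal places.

heading to target = atan2(-3−4.5, -4.5−-3) = -1.7682
Δθ = wrap(-1.7682 − 2.6180) = 1.8970; ω₁ = Δθ/dt₁ = 3.7940
distance = √((-4.5−-3)² + (-3−4.5)²) = 7.6485; v₂ = distance/dt₂ = 5.0990

ω₁ = 3.7940, v₂ = 5.0990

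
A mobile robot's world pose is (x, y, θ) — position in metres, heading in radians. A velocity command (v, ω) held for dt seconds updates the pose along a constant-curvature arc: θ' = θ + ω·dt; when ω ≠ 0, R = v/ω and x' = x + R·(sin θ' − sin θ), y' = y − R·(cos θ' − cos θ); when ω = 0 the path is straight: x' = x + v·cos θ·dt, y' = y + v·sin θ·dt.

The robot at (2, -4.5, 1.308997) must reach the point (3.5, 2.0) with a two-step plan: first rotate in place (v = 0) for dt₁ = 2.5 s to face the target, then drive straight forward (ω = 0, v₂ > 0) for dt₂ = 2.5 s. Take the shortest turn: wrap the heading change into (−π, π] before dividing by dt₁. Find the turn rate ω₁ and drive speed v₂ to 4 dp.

ω₁ = 0.0140, v₂ = 2.6683

heading to target = atan2(2−-4.5, 3.5−2) = 1.3440
Δθ = wrap(1.3440 − 1.3090) = 0.0350; ω₁ = Δθ/dt₁ = 0.0140
distance = √((3.5−2)² + (2−-4.5)²) = 6.6708; v₂ = distance/dt₂ = 2.6683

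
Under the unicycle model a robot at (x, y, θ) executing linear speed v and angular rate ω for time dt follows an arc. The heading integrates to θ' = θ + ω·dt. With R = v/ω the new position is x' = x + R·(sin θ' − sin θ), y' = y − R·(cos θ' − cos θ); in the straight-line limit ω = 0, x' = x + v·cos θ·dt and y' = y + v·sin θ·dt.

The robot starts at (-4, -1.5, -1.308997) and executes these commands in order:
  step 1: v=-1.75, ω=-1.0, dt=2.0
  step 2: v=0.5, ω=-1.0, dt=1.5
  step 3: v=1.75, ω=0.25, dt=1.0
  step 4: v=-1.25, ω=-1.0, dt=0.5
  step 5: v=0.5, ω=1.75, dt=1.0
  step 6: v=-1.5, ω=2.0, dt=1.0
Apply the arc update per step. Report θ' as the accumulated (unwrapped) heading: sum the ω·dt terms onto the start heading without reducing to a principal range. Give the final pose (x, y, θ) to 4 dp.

(-1.9133, 3.6612, -1.3090)

step 1: θ'=-3.3090 (R=1.7500) → pose (-2.0180, 0.6785, -3.3090)
step 2: θ'=-4.8090 (R=-0.5000) → pose (-2.4324, 1.2197, -4.8090)
step 3: θ'=-4.5590 (R=7.0000) → pose (-2.4819, 2.9645, -4.5590)
step 4: θ'=-5.0590 (R=1.2500) → pose (-2.5416, 2.3488, -5.0590)
step 5: θ'=-3.3090 (R=0.2857) → pose (-2.7627, 2.7276, -3.3090)
step 6: θ'=-1.3090 (R=-0.7500) → pose (-1.9133, 3.6612, -1.3090)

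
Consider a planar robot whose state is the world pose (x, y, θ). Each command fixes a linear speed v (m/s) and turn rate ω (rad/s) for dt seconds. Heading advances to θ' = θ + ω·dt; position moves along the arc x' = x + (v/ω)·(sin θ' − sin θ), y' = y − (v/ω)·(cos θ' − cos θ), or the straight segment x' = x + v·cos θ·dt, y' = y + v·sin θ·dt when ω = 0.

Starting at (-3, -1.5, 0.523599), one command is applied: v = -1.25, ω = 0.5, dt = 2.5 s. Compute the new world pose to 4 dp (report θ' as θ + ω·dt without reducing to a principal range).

(-4.1988, -4.1686, 1.7736)

θ' = 0.5236 + 0.5·2.5 = 1.7736
R = v/ω = -1.25/0.5 = -2.5000
x' = -3 + -2.5000·(sin 1.7736 − sin 0.5236) = -4.1988
y' = -1.5 − -2.5000·(cos 1.7736 − cos 0.5236) = -4.1686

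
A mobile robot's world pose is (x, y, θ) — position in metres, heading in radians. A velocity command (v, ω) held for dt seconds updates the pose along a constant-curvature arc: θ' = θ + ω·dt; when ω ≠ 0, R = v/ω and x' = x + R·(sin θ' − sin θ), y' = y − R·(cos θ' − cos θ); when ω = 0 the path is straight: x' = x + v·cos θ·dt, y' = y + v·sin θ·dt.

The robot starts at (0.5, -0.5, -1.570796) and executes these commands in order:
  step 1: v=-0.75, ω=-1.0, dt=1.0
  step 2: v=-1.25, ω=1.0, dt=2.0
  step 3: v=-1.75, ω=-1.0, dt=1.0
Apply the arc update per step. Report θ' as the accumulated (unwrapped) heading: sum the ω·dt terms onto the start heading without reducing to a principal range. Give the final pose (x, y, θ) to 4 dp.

step 1: θ'=-2.5708 (R=0.7500) → pose (0.8448, 0.1311, -2.5708)
step 2: θ'=-0.5708 (R=-1.2500) → pose (0.8448, 2.2348, -0.5708)
step 3: θ'=-1.5708 (R=1.7500) → pose (0.0403, 3.7074, -1.5708)

(0.0403, 3.7074, -1.5708)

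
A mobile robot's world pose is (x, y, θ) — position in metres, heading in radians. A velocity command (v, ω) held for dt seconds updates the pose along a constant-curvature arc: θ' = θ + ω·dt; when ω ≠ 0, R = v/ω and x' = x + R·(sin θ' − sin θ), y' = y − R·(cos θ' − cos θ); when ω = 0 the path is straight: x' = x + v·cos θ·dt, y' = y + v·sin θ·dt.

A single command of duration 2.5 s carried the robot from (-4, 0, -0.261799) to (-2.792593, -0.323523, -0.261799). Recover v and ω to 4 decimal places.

v = 0.5000, ω = 0.0000

Δθ = -0.261799 − -0.261799 = 0.000000
ω = Δθ/dt = 0.000000/2.5 = 0.0000
ω = 0 → v = (Δx·cos θ + Δy·sin θ)/dt = 0.5000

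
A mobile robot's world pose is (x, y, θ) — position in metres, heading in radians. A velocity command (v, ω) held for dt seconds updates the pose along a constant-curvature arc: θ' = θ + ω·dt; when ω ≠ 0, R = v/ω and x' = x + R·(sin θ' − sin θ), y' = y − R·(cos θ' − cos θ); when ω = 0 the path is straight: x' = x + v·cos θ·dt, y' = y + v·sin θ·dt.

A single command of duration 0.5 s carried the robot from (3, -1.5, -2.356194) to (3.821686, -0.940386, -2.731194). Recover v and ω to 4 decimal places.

v = -2.0000, ω = -0.7500

Δθ = -2.731194 − -2.356194 = -0.375000
ω = Δθ/dt = -0.375000/0.5 = -0.7500
R = Δx/(sin θ' − sin θ) = 2.6667
v = R·ω = 2.6667·-0.7500 = -2.0000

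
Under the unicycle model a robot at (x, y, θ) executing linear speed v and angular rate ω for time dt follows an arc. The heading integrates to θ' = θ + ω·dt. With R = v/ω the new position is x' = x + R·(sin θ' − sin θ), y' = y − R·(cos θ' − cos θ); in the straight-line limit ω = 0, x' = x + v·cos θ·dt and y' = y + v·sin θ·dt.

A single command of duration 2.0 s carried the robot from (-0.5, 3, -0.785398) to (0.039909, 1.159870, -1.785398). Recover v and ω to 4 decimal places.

v = 1.0000, ω = -0.5000

Δθ = -1.785398 − -0.785398 = -1.000000
ω = Δθ/dt = -1.000000/2.0 = -0.5000
R = −Δy/(cos θ' − cos θ) = -2.0000
v = R·ω = -2.0000·-0.5000 = 1.0000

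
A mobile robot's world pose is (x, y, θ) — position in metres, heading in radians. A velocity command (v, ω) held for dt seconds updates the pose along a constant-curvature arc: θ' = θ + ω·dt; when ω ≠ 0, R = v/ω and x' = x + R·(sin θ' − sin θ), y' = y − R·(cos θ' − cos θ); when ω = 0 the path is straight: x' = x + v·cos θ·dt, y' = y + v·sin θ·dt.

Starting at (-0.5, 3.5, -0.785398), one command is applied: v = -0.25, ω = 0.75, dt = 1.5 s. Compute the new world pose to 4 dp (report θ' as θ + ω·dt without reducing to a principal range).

(-0.8467, 3.5786, 0.3396)

θ' = -0.7854 + 0.75·1.5 = 0.3396
R = v/ω = -0.25/0.75 = -0.3333
x' = -0.5 + -0.3333·(sin 0.3396 − sin -0.7854) = -0.8467
y' = 3.5 − -0.3333·(cos 0.3396 − cos -0.7854) = 3.5786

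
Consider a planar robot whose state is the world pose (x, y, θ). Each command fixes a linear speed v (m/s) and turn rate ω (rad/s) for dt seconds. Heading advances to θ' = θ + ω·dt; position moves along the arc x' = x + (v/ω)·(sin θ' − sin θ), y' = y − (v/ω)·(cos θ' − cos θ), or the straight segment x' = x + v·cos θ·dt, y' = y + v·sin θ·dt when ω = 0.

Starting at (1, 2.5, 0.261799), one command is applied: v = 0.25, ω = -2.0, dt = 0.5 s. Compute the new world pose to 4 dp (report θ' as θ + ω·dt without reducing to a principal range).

(1.1165, 2.4717, -0.7382)

θ' = 0.2618 + -2.0·0.5 = -0.7382
R = v/ω = 0.25/-2.0 = -0.1250
x' = 1 + -0.1250·(sin -0.7382 − sin 0.2618) = 1.1165
y' = 2.5 − -0.1250·(cos -0.7382 − cos 0.2618) = 2.4717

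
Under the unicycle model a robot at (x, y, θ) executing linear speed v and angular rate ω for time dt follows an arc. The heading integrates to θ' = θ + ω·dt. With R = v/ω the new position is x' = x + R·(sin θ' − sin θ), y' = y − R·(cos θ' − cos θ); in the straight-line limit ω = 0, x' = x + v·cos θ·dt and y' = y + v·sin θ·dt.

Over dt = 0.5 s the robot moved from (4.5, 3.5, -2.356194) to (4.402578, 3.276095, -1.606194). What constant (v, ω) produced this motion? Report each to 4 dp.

v = 0.5000, ω = 1.5000

Δθ = -1.606194 − -2.356194 = 0.750000
ω = Δθ/dt = 0.750000/0.5 = 1.5000
R = −Δy/(cos θ' − cos θ) = 0.3333
v = R·ω = 0.3333·1.5000 = 0.5000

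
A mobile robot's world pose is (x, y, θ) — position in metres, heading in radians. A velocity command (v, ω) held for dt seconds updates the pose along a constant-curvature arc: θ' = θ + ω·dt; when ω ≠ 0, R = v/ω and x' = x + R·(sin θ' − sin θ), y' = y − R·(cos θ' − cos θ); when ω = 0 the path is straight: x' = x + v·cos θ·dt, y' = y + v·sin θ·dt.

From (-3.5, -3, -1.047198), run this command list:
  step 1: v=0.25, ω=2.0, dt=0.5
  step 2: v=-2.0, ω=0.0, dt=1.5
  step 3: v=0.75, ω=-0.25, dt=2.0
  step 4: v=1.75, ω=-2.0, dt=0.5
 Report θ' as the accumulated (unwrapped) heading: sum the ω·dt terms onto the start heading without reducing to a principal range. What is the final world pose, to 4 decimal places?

step 1: θ'=-0.0472 (R=0.1250) → pose (-3.3976, -3.0624, -0.0472)
step 2: θ'=-0.0472 (straight) → pose (-6.3943, -2.9208, -0.0472)
step 3: θ'=-0.5472 (R=-3.0000) → pose (-4.9750, -3.3555, -0.5472)
step 4: θ'=-1.5472 (R=-0.8750) → pose (-4.5555, -4.0821, -1.5472)

(-4.5555, -4.0821, -1.5472)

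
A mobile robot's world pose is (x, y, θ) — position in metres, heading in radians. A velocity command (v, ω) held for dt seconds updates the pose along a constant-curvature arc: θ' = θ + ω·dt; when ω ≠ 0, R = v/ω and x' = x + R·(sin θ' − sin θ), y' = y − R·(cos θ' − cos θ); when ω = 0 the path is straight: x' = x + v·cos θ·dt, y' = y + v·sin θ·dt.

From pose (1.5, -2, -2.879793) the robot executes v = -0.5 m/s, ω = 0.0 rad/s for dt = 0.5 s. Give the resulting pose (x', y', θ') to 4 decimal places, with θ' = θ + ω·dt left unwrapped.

θ' = -2.8798 + 0.0·0.5 = -2.8798
ω = 0 → straight: x' = 1.5 + -0.5·cos(-2.8798)·0.5 = 1.7415
y' = -2 + -0.5·sin(-2.8798)·0.5 = -1.9353

(1.7415, -1.9353, -2.8798)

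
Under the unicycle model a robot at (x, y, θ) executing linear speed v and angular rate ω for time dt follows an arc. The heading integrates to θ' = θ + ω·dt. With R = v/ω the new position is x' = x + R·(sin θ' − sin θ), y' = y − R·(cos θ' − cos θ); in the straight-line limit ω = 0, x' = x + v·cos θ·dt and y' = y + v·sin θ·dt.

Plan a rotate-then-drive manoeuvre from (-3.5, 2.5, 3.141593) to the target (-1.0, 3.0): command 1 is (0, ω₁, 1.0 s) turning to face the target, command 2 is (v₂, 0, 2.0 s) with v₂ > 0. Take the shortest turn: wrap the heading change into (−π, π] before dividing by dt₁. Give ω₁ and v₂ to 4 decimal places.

heading to target = atan2(3−2.5, -1−-3.5) = 0.1974
Δθ = wrap(0.1974 − 3.1416) = -2.9442; ω₁ = Δθ/dt₁ = -2.9442
distance = √((-1−-3.5)² + (3−2.5)²) = 2.5495; v₂ = distance/dt₂ = 1.2748

ω₁ = -2.9442, v₂ = 1.2748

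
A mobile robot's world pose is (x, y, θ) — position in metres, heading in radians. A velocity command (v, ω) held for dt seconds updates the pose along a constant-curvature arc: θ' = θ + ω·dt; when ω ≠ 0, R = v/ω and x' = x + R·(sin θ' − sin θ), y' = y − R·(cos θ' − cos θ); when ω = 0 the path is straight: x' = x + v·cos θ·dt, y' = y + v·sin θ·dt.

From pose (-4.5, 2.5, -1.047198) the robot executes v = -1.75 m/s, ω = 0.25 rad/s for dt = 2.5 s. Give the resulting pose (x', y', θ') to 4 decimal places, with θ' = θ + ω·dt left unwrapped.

θ' = -1.0472 + 0.25·2.5 = -0.4222
R = v/ω = -1.75/0.25 = -7.0000
x' = -4.5 + -7.0000·(sin -0.4222 − sin -1.0472) = -7.6938
y' = 2.5 − -7.0000·(cos -0.4222 − cos -1.0472) = 5.3853

(-7.6938, 5.3853, -0.4222)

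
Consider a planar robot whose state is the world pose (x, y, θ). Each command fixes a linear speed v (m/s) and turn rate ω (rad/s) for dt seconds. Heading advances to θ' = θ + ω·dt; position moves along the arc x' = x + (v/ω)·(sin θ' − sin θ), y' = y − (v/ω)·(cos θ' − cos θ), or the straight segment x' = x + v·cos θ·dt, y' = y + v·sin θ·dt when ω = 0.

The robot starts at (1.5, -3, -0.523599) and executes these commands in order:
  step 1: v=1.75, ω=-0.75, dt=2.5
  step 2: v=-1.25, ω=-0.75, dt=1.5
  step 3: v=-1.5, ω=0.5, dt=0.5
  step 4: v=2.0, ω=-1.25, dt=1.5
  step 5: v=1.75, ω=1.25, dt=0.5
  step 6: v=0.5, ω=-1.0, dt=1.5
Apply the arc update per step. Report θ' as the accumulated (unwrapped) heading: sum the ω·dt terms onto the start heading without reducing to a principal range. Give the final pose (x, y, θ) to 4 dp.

(3.6135, -2.9167, -6.0236)

step 1: θ'=-2.3986 (R=-2.3333) → pose (1.9118, -6.7391, -2.3986)
step 2: θ'=-3.5236 (R=1.6667) → pose (3.6606, -6.4200, -3.5236)
step 3: θ'=-3.2736 (R=-3.0000) → pose (4.3841, -6.6101, -3.2736)
step 4: θ'=-5.1486 (R=-1.6000) → pose (3.1445, -4.3480, -5.1486)
step 5: θ'=-4.5236 (R=1.4000) → pose (3.2507, -3.4938, -4.5236)
step 6: θ'=-6.0236 (R=-0.5000) → pose (3.6135, -2.9167, -6.0236)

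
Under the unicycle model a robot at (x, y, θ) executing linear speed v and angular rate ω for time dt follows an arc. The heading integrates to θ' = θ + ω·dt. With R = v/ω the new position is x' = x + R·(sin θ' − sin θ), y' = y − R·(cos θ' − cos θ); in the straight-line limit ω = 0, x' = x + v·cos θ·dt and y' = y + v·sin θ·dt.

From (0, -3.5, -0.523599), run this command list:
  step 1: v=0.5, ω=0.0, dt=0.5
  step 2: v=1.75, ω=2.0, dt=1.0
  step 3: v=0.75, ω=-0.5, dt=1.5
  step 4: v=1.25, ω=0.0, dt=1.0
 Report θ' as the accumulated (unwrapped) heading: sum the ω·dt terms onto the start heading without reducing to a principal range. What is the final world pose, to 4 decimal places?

(2.9566, -1.1395, 0.7264)

step 1: θ'=-0.5236 (straight) → pose (0.2165, -3.6250, -0.5236)
step 2: θ'=1.4764 (R=0.8750) → pose (1.5251, -2.9497, 1.4764)
step 3: θ'=0.7264 (R=-1.5000) → pose (2.0222, -1.9697, 0.7264)
step 4: θ'=0.7264 (straight) → pose (2.9566, -1.1395, 0.7264)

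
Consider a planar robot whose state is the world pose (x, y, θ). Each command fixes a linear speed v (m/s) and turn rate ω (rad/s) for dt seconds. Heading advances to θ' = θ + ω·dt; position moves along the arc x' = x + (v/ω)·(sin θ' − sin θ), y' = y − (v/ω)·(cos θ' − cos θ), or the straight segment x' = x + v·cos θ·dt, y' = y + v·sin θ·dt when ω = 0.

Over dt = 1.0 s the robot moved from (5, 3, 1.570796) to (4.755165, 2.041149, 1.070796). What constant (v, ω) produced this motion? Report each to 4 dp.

v = -1.0000, ω = -0.5000

Δθ = 1.070796 − 1.570796 = -0.500000
ω = Δθ/dt = -0.500000/1.0 = -0.5000
R = −Δy/(cos θ' − cos θ) = 2.0000
v = R·ω = 2.0000·-0.5000 = -1.0000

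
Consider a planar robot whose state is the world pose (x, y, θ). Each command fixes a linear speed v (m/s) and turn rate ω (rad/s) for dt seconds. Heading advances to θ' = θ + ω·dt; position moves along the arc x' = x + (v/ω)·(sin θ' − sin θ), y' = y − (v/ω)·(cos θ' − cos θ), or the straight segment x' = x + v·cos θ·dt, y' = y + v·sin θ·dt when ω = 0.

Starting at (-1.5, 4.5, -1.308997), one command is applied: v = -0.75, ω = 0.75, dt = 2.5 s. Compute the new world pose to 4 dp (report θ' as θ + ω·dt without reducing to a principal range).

θ' = -1.3090 + 0.75·2.5 = 0.5660
R = v/ω = -0.75/0.75 = -1.0000
x' = -1.5 + -1.0000·(sin 0.5660 − sin -1.3090) = -3.0022
y' = 4.5 − -1.0000·(cos 0.5660 − cos -1.3090) = 5.0852

(-3.0022, 5.0852, 0.5660)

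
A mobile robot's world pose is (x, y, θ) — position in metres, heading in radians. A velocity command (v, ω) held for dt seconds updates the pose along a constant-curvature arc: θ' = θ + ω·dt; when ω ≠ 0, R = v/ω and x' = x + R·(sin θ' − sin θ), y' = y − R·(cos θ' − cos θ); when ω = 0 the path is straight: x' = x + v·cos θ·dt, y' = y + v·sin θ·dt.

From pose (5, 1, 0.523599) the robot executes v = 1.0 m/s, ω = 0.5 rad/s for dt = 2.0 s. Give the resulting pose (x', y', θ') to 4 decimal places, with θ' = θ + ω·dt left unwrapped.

(5.9978, 2.6377, 1.5236)

θ' = 0.5236 + 0.5·2.0 = 1.5236
R = v/ω = 1.0/0.5 = 2.0000
x' = 5 + 2.0000·(sin 1.5236 − sin 0.5236) = 5.9978
y' = 1 − 2.0000·(cos 1.5236 − cos 0.5236) = 2.6377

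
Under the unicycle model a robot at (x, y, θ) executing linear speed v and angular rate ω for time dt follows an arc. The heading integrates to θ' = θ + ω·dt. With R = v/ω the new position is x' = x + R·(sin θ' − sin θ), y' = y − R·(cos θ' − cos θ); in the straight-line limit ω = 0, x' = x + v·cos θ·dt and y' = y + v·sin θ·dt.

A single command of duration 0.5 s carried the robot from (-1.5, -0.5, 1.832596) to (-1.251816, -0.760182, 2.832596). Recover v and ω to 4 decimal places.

v = -0.7500, ω = 2.0000

Δθ = 2.832596 − 1.832596 = 1.000000
ω = Δθ/dt = 1.000000/0.5 = 2.0000
R = −Δy/(cos θ' − cos θ) = -0.3750
v = R·ω = -0.3750·2.0000 = -0.7500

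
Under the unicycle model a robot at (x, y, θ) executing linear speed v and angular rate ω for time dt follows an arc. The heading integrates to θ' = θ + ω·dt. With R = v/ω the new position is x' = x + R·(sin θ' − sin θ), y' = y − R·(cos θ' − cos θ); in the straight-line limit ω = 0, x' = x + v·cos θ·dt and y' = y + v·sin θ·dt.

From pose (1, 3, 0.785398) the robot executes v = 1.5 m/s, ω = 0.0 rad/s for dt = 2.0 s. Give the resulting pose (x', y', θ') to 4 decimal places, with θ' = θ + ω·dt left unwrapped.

(3.1213, 5.1213, 0.7854)

θ' = 0.7854 + 0.0·2.0 = 0.7854
ω = 0 → straight: x' = 1 + 1.5·cos(0.7854)·2.0 = 3.1213
y' = 3 + 1.5·sin(0.7854)·2.0 = 5.1213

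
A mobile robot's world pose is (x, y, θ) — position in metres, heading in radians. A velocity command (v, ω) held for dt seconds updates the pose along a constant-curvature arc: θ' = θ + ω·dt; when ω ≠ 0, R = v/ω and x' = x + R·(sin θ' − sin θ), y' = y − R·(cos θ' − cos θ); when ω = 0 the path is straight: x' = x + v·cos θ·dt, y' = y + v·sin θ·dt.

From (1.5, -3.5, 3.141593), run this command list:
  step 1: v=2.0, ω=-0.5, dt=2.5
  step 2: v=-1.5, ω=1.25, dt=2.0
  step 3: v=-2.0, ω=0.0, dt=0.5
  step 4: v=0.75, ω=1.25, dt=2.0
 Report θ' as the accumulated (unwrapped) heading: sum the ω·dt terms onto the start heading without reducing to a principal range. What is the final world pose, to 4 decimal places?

(1.2093, -0.4938, 6.8916)

step 1: θ'=1.8916 (R=-4.0000) → pose (-2.2959, -0.7613, 1.8916)
step 2: θ'=4.3916 (R=-1.2000) → pose (-0.0184, -0.7613, 4.3916)
step 3: θ'=4.3916 (straight) → pose (0.2969, 0.1877, 4.3916)
step 4: θ'=6.8916 (R=0.6000) → pose (1.2093, -0.4938, 6.8916)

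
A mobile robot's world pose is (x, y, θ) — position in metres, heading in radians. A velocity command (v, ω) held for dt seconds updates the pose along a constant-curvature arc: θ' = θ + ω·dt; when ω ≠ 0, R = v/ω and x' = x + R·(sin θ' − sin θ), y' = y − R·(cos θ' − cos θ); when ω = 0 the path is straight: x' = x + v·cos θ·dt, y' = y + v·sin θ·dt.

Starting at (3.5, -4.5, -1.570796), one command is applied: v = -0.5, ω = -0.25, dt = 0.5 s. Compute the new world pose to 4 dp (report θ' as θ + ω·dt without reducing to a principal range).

θ' = -1.5708 + -0.25·0.5 = -1.6958
R = v/ω = -0.5/-0.25 = 2.0000
x' = 3.5 + 2.0000·(sin -1.6958 − sin -1.5708) = 3.5156
y' = -4.5 − 2.0000·(cos -1.6958 − cos -1.5708) = -4.2507

(3.5156, -4.2507, -1.6958)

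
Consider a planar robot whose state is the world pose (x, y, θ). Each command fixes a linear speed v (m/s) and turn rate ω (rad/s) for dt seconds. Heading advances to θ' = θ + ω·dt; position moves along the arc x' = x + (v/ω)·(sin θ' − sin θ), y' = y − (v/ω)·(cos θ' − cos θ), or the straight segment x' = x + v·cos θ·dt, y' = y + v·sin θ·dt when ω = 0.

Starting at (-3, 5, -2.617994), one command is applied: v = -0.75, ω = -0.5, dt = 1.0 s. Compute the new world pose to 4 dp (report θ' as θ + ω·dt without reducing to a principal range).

(-2.2854, 5.2005, -3.1180)

θ' = -2.6180 + -0.5·1.0 = -3.1180
R = v/ω = -0.75/-0.5 = 1.5000
x' = -3 + 1.5000·(sin -3.1180 − sin -2.6180) = -2.2854
y' = 5 − 1.5000·(cos -3.1180 − cos -2.6180) = 5.2005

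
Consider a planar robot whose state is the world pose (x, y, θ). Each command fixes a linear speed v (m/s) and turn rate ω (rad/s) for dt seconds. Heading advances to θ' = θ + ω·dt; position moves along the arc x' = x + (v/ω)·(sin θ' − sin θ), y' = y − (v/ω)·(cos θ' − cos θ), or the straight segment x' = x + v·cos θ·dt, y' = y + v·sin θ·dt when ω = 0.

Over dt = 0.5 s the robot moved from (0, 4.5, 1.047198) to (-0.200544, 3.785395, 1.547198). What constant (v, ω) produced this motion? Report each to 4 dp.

v = -1.5000, ω = 1.0000

Δθ = 1.547198 − 1.047198 = 0.500000
ω = Δθ/dt = 0.500000/0.5 = 1.0000
R = −Δy/(cos θ' − cos θ) = -1.5000
v = R·ω = -1.5000·1.0000 = -1.5000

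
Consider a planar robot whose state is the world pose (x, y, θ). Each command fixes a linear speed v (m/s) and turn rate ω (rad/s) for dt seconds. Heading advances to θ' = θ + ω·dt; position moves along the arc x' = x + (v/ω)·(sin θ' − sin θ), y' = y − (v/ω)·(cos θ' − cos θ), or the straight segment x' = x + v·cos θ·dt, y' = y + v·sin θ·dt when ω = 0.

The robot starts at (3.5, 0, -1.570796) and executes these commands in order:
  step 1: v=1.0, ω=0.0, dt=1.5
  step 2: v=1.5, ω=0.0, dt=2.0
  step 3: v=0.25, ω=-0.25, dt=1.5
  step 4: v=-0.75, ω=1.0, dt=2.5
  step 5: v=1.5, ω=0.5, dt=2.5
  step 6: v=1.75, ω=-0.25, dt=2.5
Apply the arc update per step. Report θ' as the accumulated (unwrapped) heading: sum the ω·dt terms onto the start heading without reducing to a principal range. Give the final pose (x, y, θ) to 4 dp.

(4.0178, 3.5817, 1.1792)

step 1: θ'=-1.5708 (straight) → pose (3.5000, -1.5000, -1.5708)
step 2: θ'=-1.5708 (straight) → pose (3.5000, -4.5000, -1.5708)
step 3: θ'=-1.9458 (R=-1.0000) → pose (3.4305, -4.8663, -1.9458)
step 4: θ'=0.5542 (R=-0.7500) → pose (2.3379, -3.9538, 0.5542)
step 5: θ'=1.8042 (R=3.0000) → pose (3.6778, -0.7090, 1.8042)
step 6: θ'=1.1792 (R=-7.0000) → pose (4.0178, 3.5817, 1.1792)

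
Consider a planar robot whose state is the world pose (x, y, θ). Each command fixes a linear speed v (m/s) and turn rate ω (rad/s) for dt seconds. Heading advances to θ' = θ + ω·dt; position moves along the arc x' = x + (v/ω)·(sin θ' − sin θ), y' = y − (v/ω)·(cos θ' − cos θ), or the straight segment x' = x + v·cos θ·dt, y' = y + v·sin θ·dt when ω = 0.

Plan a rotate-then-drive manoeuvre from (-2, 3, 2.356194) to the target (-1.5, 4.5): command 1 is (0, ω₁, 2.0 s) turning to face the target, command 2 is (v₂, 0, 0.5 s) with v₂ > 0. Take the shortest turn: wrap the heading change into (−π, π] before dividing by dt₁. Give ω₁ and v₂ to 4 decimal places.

heading to target = atan2(4.5−3, -1.5−-2) = 1.2490
Δθ = wrap(1.2490 − 2.3562) = -1.1071; ω₁ = Δθ/dt₁ = -0.5536
distance = √((-1.5−-2)² + (4.5−3)²) = 1.5811; v₂ = distance/dt₂ = 3.1623

ω₁ = -0.5536, v₂ = 3.1623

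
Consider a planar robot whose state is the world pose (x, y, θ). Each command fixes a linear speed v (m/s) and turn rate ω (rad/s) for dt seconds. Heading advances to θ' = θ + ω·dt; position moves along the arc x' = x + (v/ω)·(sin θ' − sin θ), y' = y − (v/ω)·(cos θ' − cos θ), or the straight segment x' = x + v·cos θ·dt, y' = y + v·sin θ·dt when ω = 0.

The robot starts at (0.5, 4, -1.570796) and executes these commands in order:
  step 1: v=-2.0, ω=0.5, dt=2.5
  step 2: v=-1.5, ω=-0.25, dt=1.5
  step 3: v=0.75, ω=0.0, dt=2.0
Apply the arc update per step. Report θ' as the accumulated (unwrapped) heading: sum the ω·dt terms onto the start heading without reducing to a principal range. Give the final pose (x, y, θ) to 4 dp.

(-3.0414, 7.9231, -0.6958)

step 1: θ'=-0.3208 (R=-4.0000) → pose (-2.2387, 7.7959, -0.3208)
step 2: θ'=-0.6958 (R=6.0000) → pose (-4.1928, 8.8846, -0.6958)
step 3: θ'=-0.6958 (straight) → pose (-3.0414, 7.9231, -0.6958)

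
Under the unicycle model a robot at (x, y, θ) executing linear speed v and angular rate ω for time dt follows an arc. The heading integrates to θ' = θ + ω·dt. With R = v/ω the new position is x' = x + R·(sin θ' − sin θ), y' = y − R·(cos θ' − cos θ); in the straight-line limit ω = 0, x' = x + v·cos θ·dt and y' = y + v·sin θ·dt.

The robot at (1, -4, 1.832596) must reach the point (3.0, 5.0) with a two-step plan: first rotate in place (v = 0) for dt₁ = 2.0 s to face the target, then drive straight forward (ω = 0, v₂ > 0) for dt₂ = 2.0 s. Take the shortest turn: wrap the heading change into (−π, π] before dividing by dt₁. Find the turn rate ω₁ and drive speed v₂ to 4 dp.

heading to target = atan2(5−-4, 3−1) = 1.3521
Δθ = wrap(1.3521 − 1.8326) = -0.4805; ω₁ = Δθ/dt₁ = -0.2402
distance = √((3−1)² + (5−-4)²) = 9.2195; v₂ = distance/dt₂ = 4.6098

ω₁ = -0.2402, v₂ = 4.6098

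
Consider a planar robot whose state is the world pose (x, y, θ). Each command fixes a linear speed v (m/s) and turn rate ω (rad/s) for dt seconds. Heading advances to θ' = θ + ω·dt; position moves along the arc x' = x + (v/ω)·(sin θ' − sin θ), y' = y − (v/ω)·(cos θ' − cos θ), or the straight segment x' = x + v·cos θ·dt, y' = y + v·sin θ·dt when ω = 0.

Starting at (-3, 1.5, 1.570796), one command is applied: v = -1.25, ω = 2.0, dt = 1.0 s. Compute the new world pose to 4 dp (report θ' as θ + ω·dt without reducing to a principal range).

θ' = 1.5708 + 2.0·1.0 = 3.5708
R = v/ω = -1.25/2.0 = -0.6250
x' = -3 + -0.6250·(sin 3.5708 − sin 1.5708) = -2.1149
y' = 1.5 − -0.6250·(cos 3.5708 − cos 1.5708) = 0.9317

(-2.1149, 0.9317, 3.5708)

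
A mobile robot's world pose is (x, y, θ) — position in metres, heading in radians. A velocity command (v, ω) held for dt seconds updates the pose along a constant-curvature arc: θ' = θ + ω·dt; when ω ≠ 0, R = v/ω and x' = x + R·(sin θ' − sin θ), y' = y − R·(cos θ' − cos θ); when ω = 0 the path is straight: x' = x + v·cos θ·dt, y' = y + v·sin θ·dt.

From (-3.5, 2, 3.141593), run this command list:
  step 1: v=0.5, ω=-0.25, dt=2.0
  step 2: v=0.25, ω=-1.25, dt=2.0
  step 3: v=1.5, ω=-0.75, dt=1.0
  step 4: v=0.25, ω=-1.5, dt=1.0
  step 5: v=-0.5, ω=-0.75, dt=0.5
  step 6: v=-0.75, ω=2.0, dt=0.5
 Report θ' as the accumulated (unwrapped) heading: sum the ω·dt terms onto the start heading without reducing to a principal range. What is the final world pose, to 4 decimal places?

step 1: θ'=2.6416 (R=-2.0000) → pose (-4.4589, 2.2448, 2.6416)
step 2: θ'=0.1416 (R=-0.2000) → pose (-4.3912, 2.6183, 0.1416)
step 3: θ'=-0.6084 (R=-2.0000) → pose (-2.9658, 2.2795, -0.6084)
step 4: θ'=-2.1084 (R=-0.1667) → pose (-2.9179, 2.0574, -2.1084)
step 5: θ'=-2.4834 (R=0.6667) → pose (-2.7531, 2.2434, -2.4834)
step 6: θ'=-1.4834 (R=-0.3750) → pose (-2.6089, 2.5728, -1.4834)

(-2.6089, 2.5728, -1.4834)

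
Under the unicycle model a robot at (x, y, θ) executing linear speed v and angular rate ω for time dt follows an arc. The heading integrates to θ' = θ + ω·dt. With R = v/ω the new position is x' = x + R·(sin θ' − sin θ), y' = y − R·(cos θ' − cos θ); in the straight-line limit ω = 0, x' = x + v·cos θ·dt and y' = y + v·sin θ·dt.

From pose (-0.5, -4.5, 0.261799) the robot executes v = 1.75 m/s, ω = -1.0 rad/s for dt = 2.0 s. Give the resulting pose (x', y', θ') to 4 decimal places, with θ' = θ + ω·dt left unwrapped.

(1.6785, -6.4820, -1.7382)

θ' = 0.2618 + -1.0·2.0 = -1.7382
R = v/ω = 1.75/-1.0 = -1.7500
x' = -0.5 + -1.7500·(sin -1.7382 − sin 0.2618) = 1.6785
y' = -4.5 − -1.7500·(cos -1.7382 − cos 0.2618) = -6.4820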